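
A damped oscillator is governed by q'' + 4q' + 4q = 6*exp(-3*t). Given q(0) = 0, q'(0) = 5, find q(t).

q = -6*exp(-2*t) + 6*exp(-3*t) + 11*t*exp(-2*t)

Characteristic equation r² + 4r + 4 = 0 has discriminant (4)² - 4·(4) = 0, so r = -2 is a repeated root.
Hence q_h = (C1 + C2*t)*exp(-2*t).
Try q_p = A*exp(-3*t). Substituting into the equation and dividing by exp(-3*t) gives A = 6, so q_p = 6*exp(-3*t).
General solution: q = 6*exp(-3*t) + C1*exp(-2*t) + C2*t*exp(-2*t).
Apply the initial conditions: q(0) = 6 + C1 = 0 and q'(0) = -18 + C2 - 2*C1 = 5. Solving gives C1 = -6, C2 = 11.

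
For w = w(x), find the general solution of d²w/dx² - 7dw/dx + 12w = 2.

w = 1/6 + C1*exp(3*x) + C2*exp(4*x)

Characteristic equation r² - 7r + 12 = 0 factors as (r - 3)(r - 4) = 0, so r = 3, 4.
Hence w_h = C1*exp(3*x) + C2*exp(4*x).
For the particular solution try w_p = A0. Substituting and matching coefficients of each power of x gives A0 = 1/6, so w_p = 1/6.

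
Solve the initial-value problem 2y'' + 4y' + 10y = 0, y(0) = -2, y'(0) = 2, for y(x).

Divide through by 2: y'' + 2y' + 5y = 0.
Characteristic equation r² + 2r + 5 = 0 has discriminant (2)² - 4·(5) = -16 < 0, so r = -1 ± 2i.
Hence y_h = C1*cos(2*x)*exp(-x) + C2*exp(-x)*sin(2*x).
Apply the initial conditions: y(0) = C1 = -2 and y'(0) = -C1 + 2*C2 = 2. Solving gives C1 = -2, C2 = 0.

y = -2*cos(2*x)*exp(-x)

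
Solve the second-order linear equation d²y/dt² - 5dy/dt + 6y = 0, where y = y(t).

y = C1*exp(2*t) + C2*exp(3*t)

Characteristic equation r² - 5r + 6 = 0 factors as (r - 2)(r - 3) = 0, so r = 2, 3.
Hence y_h = C1*exp(2*t) + C2*exp(3*t).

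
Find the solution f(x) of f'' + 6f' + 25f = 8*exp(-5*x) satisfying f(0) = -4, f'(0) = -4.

f = 2*exp(-5*x)/5 - 22*cos(4*x)*exp(-3*x)/5 - 19*exp(-3*x)*sin(4*x)/5

Characteristic equation r² + 6r + 25 = 0 has discriminant (6)² - 4·(25) = -64 < 0, so r = -3 ± 4i.
Hence f_h = C1*cos(4*x)*exp(-3*x) + C2*exp(-3*x)*sin(4*x).
Try f_p = A*exp(-5*x). Substituting into the equation and dividing by exp(-5*x) gives A = 2/5, so f_p = 2*exp(-5*x)/5.
General solution: f = 2*exp(-5*x)/5 + C1*cos(4*x)*exp(-3*x) + C2*exp(-3*x)*sin(4*x).
Apply the initial conditions: f(0) = 2/5 + C1 = -4 and f'(0) = -2 - 3*C1 + 4*C2 = -4. Solving gives C1 = -22/5, C2 = -19/5.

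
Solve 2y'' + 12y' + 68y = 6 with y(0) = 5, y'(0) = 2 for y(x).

Divide through by 2: y'' + 6y' + 34y = 3.
Characteristic equation r² + 6r + 34 = 0 has discriminant (6)² - 4·(34) = -100 < 0, so r = -3 ± 5i.
Hence y_h = C1*cos(5*x)*exp(-3*x) + C2*exp(-3*x)*sin(5*x).
For the particular solution try y_p = A0. Substituting and matching coefficients of each power of x gives A0 = 3/34, so y_p = 3/34.
General solution: y = 3/34 + C1*cos(5*x)*exp(-3*x) + C2*exp(-3*x)*sin(5*x).
Apply the initial conditions: y(0) = 3/34 + C1 = 5 and y'(0) = -3*C1 + 5*C2 = 2. Solving gives C1 = 167/34, C2 = 569/170.

y = 3/34 + 167*cos(5*x)*exp(-3*x)/34 + 569*exp(-3*x)*sin(5*x)/170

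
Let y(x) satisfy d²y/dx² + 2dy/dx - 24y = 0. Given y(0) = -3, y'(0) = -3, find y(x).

y = -21*exp(4*x)/10 - 9*exp(-6*x)/10

Characteristic equation r² + 2r - 24 = 0 factors as (r + 6)(r - 4) = 0, so r = -6, 4.
Hence y_h = C1*exp(-6*x) + C2*exp(4*x).
Apply the initial conditions: y(0) = C1 + C2 = -3 and y'(0) = -6*C1 + 4*C2 = -3. Solving gives C1 = -9/10, C2 = -21/10.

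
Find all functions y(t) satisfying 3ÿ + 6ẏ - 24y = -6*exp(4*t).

y = -exp(4*t)/8 + C1*exp(-4*t) + C2*exp(2*t)

Divide through by 3: y'' + 2y' - 8y = -2*exp(4*t).
Characteristic equation r² + 2r - 8 = 0 factors as (r + 4)(r - 2) = 0, so r = -4, 2.
Hence y_h = C1*exp(-4*t) + C2*exp(2*t).
Try y_p = A*exp(4*t). Substituting into the equation and dividing by exp(4*t) gives A = -1/8, so y_p = -exp(4*t)/8.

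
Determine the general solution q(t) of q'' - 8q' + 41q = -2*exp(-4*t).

Characteristic equation r² - 8r + 41 = 0 has discriminant (-8)² - 4·(41) = -100 < 0, so r = 4 ± 5i.
Hence q_h = C1*cos(5*t)*exp(4*t) + C2*exp(4*t)*sin(5*t).
Try q_p = A*exp(-4*t). Substituting into the equation and dividing by exp(-4*t) gives A = -2/89, so q_p = -2*exp(-4*t)/89.

q = -2*exp(-4*t)/89 + C1*cos(5*t)*exp(4*t) + C2*exp(4*t)*sin(5*t)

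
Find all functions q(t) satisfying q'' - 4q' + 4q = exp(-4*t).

Characteristic equation r² - 4r + 4 = 0 has discriminant (-4)² - 4·(4) = 0, so r = 2 is a repeated root.
Hence q_h = (C1 + C2*t)*exp(2*t).
Try q_p = A*exp(-4*t). Substituting into the equation and dividing by exp(-4*t) gives A = 1/36, so q_p = exp(-4*t)/36.

q = exp(-4*t)/36 + C1*exp(2*t) + C2*t*exp(2*t)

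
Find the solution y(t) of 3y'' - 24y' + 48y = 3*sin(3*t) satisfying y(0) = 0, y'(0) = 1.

y = -24*exp(4*t)/625 + 7*sin(3*t)/625 + 24*cos(3*t)/625 + 28*t*exp(4*t)/25

Divide through by 3: y'' - 8y' + 16y = sin(3*t).
Characteristic equation r² - 8r + 16 = 0 has discriminant (-8)² - 4·(16) = 0, so r = 4 is a repeated root.
Hence y_h = (C1 + C2*t)*exp(4*t).
Try y_p = A*cos(3*t) + B*sin(3*t). Substituting and equating the coefficients of cos(3t) and sin(3t) gives A = 24/625, B = 7/625, so y_p = 7*sin(3*t)/625 + 24*cos(3*t)/625.
General solution: y = 7*sin(3*t)/625 + 24*cos(3*t)/625 + C1*exp(4*t) + C2*t*exp(4*t).
Apply the initial conditions: y(0) = 24/625 + C1 = 0 and y'(0) = 21/625 + C2 + 4*C1 = 1. Solving gives C1 = -24/625, C2 = 28/25.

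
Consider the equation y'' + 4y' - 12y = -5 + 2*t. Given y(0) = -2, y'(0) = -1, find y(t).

Characteristic equation r² + 4r - 12 = 0 factors as (r + 6)(r - 2) = 0, so r = -6, 2.
Hence y_h = C1*exp(-6*t) + C2*exp(2*t).
For the particular solution try y_p = A0 + A1*t. Substituting and matching coefficients of each power of t gives A0 = 13/36, A1 = -1/6, so y_p = 13/36 - t/6.
General solution: y = 13/36 - t/6 + C1*exp(-6*t) + C2*exp(2*t).
Apply the initial conditions: y(0) = 13/36 + C1 + C2 = -2 and y'(0) = -1/6 - 6*C1 + 2*C2 = -1. Solving gives C1 = -35/72, C2 = -15/8.

y = 13/36 - 35*exp(-6*t)/72 - 15*exp(2*t)/8 - t/6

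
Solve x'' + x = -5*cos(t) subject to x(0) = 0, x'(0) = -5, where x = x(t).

x = -5*sin(t) - 5*t*sin(t)/2

Characteristic equation r² + 1 = 0 has discriminant (0)² - 4·(1) = -4 < 0, so r = ± i.
Hence x_h = C1*cos(t) + C2*sin(t).
Since ±1i are characteristic roots, multiply the trial by t. Try x_p = t*(A*cos(t) + B*sin(t)). Substituting and equating the coefficients of cos(t) and sin(t) gives A = 0, B = -5/2, so x_p = -5*t*sin(t)/2.
General solution: x = C1*cos(t) + C2*sin(t) - 5*t*sin(t)/2.
Apply the initial conditions: x(0) = C1 = 0 and x'(0) = C2 = -5. Solving gives C1 = 0, C2 = -5.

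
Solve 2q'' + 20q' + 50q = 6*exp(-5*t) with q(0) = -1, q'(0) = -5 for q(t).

q = -exp(-5*t) - 10*t*exp(-5*t) + 3*t**2*exp(-5*t)/2

Divide through by 2: q'' + 10q' + 25q = 3*exp(-5*t).
Characteristic equation r² + 10r + 25 = 0 has discriminant (10)² - 4·(25) = 0, so r = -5 is a repeated root.
Hence q_h = (C1 + C2*t)*exp(-5*t).
Since exp(-5*t) solves the homogeneous equation (r = -5 is a root of multiplicity 2), multiply the trial by t^2. Try q_p = A*t^2*exp(-5*t). Substituting into the equation and dividing by exp(-5*t) gives A = 3/2, so q_p = 3*t^2*exp(-5*t)/2.
General solution: q = C1*exp(-5*t) + 3*t^2*exp(-5*t)/2 + C2*t*exp(-5*t).
Apply the initial conditions: q(0) = C1 = -1 and q'(0) = C2 - 5*C1 = -5. Solving gives C1 = -1, C2 = -10.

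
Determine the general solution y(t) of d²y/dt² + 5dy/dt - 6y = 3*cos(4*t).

y = -33*cos(4*t)/442 + 15*sin(4*t)/221 + C1*exp(t) + C2*exp(-6*t)

Characteristic equation r² + 5r - 6 = 0 factors as (r - 1)(r + 6) = 0, so r = 1, -6.
Hence y_h = C1*exp(t) + C2*exp(-6*t).
Try y_p = A*cos(4*t) + B*sin(4*t). Substituting and equating the coefficients of cos(4t) and sin(4t) gives A = -33/442, B = 15/221, so y_p = -33*cos(4*t)/442 + 15*sin(4*t)/221.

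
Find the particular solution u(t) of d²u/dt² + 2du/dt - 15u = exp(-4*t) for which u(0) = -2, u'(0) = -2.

u = -83*exp(3*t)/56 - 3*exp(-5*t)/8 - exp(-4*t)/7

Characteristic equation r² + 2r - 15 = 0 factors as (r - 3)(r + 5) = 0, so r = 3, -5.
Hence u_h = C1*exp(3*t) + C2*exp(-5*t).
Try u_p = A*exp(-4*t). Substituting into the equation and dividing by exp(-4*t) gives A = -1/7, so u_p = -exp(-4*t)/7.
General solution: u = -exp(-4*t)/7 + C1*exp(3*t) + C2*exp(-5*t).
Apply the initial conditions: u(0) = -1/7 + C1 + C2 = -2 and u'(0) = 4/7 - 5*C2 + 3*C1 = -2. Solving gives C1 = -83/56, C2 = -3/8.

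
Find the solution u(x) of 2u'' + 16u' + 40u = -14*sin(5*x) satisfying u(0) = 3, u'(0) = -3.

u = 7*sin(5*x)/325 + 56*cos(5*x)/325 + 919*cos(2*x)*exp(-4*x)/325 + 1333*exp(-4*x)*sin(2*x)/325

Divide through by 2: u'' + 8u' + 20u = -7*sin(5*x).
Characteristic equation r² + 8r + 20 = 0 has discriminant (8)² - 4·(20) = -16 < 0, so r = -4 ± 2i.
Hence u_h = C1*cos(2*x)*exp(-4*x) + C2*exp(-4*x)*sin(2*x).
Try u_p = A*cos(5*x) + B*sin(5*x). Substituting and equating the coefficients of cos(5x) and sin(5x) gives A = 56/325, B = 7/325, so u_p = 7*sin(5*x)/325 + 56*cos(5*x)/325.
General solution: u = 7*sin(5*x)/325 + 56*cos(5*x)/325 + C1*cos(2*x)*exp(-4*x) + C2*exp(-4*x)*sin(2*x).
Apply the initial conditions: u(0) = 56/325 + C1 = 3 and u'(0) = 7/65 - 4*C1 + 2*C2 = -3. Solving gives C1 = 919/325, C2 = 1333/325.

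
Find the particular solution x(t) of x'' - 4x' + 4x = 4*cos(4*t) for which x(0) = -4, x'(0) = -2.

x = -97*exp(2*t)/25 - 4*sin(4*t)/25 - 3*cos(4*t)/25 + 32*t*exp(2*t)/5

Characteristic equation r² - 4r + 4 = 0 has discriminant (-4)² - 4·(4) = 0, so r = 2 is a repeated root.
Hence x_h = (C1 + C2*t)*exp(2*t).
Try x_p = A*cos(4*t) + B*sin(4*t). Substituting and equating the coefficients of cos(4t) and sin(4t) gives A = -3/25, B = -4/25, so x_p = -4*sin(4*t)/25 - 3*cos(4*t)/25.
General solution: x = -4*sin(4*t)/25 - 3*cos(4*t)/25 + C1*exp(2*t) + C2*t*exp(2*t).
Apply the initial conditions: x(0) = -3/25 + C1 = -4 and x'(0) = -16/25 + C2 + 2*C1 = -2. Solving gives C1 = -97/25, C2 = 32/5.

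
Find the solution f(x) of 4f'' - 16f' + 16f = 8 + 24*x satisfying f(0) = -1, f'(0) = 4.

f = 2 - 3*exp(2*x) + 3*x/2 + 17*x*exp(2*x)/2

Divide through by 4: f'' - 4f' + 4f = 2 + 6*x.
Characteristic equation r² - 4r + 4 = 0 has discriminant (-4)² - 4·(4) = 0, so r = 2 is a repeated root.
Hence f_h = (C1 + C2*x)*exp(2*x).
For the particular solution try f_p = A0 + A1*x. Substituting and matching coefficients of each power of x gives A0 = 2, A1 = 3/2, so f_p = 2 + 3*x/2.
General solution: f = 2 + 3*x/2 + C1*exp(2*x) + C2*x*exp(2*x).
Apply the initial conditions: f(0) = 2 + C1 = -1 and f'(0) = 3/2 + C2 + 2*C1 = 4. Solving gives C1 = -3, C2 = 17/2.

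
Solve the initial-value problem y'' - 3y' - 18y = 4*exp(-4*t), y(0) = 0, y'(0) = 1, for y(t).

Characteristic equation r² - 3r - 18 = 0 factors as (r + 3)(r - 6) = 0, so r = -3, 6.
Hence y_h = C1*exp(-3*t) + C2*exp(6*t).
Try y_p = A*exp(-4*t). Substituting into the equation and dividing by exp(-4*t) gives A = 2/5, so y_p = 2*exp(-4*t)/5.
General solution: y = 2*exp(-4*t)/5 + C1*exp(-3*t) + C2*exp(6*t).
Apply the initial conditions: y(0) = 2/5 + C1 + C2 = 0 and y'(0) = -8/5 - 3*C1 + 6*C2 = 1. Solving gives C1 = -5/9, C2 = 7/45.

y = -5*exp(-3*t)/9 + 2*exp(-4*t)/5 + 7*exp(6*t)/45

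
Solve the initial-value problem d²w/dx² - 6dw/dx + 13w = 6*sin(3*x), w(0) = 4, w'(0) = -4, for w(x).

w = 6*sin(3*x)/85 + 27*cos(3*x)/85 - 1297*exp(3*x)*sin(2*x)/170 + 313*cos(2*x)*exp(3*x)/85

Characteristic equation r² - 6r + 13 = 0 has discriminant (-6)² - 4·(13) = -16 < 0, so r = 3 ± 2i.
Hence w_h = C1*cos(2*x)*exp(3*x) + C2*exp(3*x)*sin(2*x).
Try w_p = A*cos(3*x) + B*sin(3*x). Substituting and equating the coefficients of cos(3x) and sin(3x) gives A = 27/85, B = 6/85, so w_p = 6*sin(3*x)/85 + 27*cos(3*x)/85.
General solution: w = 6*sin(3*x)/85 + 27*cos(3*x)/85 + C1*cos(2*x)*exp(3*x) + C2*exp(3*x)*sin(2*x).
Apply the initial conditions: w(0) = 27/85 + C1 = 4 and w'(0) = 18/85 + 2*C2 + 3*C1 = -4. Solving gives C1 = 313/85, C2 = -1297/170.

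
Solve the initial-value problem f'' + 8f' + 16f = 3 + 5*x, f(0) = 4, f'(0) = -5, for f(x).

f = 1/32 + 5*x/16 + 127*exp(-4*x)/32 + 169*x*exp(-4*x)/16

Characteristic equation r² + 8r + 16 = 0 has discriminant (8)² - 4·(16) = 0, so r = -4 is a repeated root.
Hence f_h = (C1 + C2*x)*exp(-4*x).
For the particular solution try f_p = A0 + A1*x. Substituting and matching coefficients of each power of x gives A0 = 1/32, A1 = 5/16, so f_p = 1/32 + 5*x/16.
General solution: f = 1/32 + 5*x/16 + C1*exp(-4*x) + C2*x*exp(-4*x).
Apply the initial conditions: f(0) = 1/32 + C1 = 4 and f'(0) = 5/16 + C2 - 4*C1 = -5. Solving gives C1 = 127/32, C2 = 169/16.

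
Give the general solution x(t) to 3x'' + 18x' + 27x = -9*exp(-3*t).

Divide through by 3: x'' + 6x' + 9x = -3*exp(-3*t).
Characteristic equation r² + 6r + 9 = 0 has discriminant (6)² - 4·(9) = 0, so r = -3 is a repeated root.
Hence x_h = (C1 + C2*t)*exp(-3*t).
Since exp(-3*t) solves the homogeneous equation (r = -3 is a root of multiplicity 2), multiply the trial by t^2. Try x_p = A*t^2*exp(-3*t). Substituting into the equation and dividing by exp(-3*t) gives A = -3/2, so x_p = -3*t^2*exp(-3*t)/2.

x = C1*exp(-3*t) - 3*t**2*exp(-3*t)/2 + C2*t*exp(-3*t)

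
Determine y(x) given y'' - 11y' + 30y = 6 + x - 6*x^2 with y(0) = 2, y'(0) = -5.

y = 773/4500 - 505*exp(6*x)/36 - 17*x/150 - x**2/5 + 1982*exp(5*x)/125

Characteristic equation r² - 11r + 30 = 0 factors as (r - 6)(r - 5) = 0, so r = 6, 5.
Hence y_h = C1*exp(6*x) + C2*exp(5*x).
For the particular solution try y_p = A0 + A1*x + A2*x^2. Substituting and matching coefficients of each power of x gives A0 = 773/4500, A1 = -17/150, A2 = -1/5, so y_p = 773/4500 - 17*x/150 - x^2/5.
General solution: y = 773/4500 - 17*x/150 - x^2/5 + C1*exp(6*x) + C2*exp(5*x).
Apply the initial conditions: y(0) = 773/4500 + C1 + C2 = 2 and y'(0) = -17/150 + 5*C2 + 6*C1 = -5. Solving gives C1 = -505/36, C2 = 1982/125.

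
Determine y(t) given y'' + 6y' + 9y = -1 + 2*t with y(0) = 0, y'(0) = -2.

Characteristic equation r² + 6r + 9 = 0 has discriminant (6)² - 4·(9) = 0, so r = -3 is a repeated root.
Hence y_h = (C1 + C2*t)*exp(-3*t).
For the particular solution try y_p = A0 + A1*t. Substituting and matching coefficients of each power of t gives A0 = -7/27, A1 = 2/9, so y_p = -7/27 + 2*t/9.
General solution: y = -7/27 + 2*t/9 + C1*exp(-3*t) + C2*t*exp(-3*t).
Apply the initial conditions: y(0) = -7/27 + C1 = 0 and y'(0) = 2/9 + C2 - 3*C1 = -2. Solving gives C1 = 7/27, C2 = -13/9.

y = -7/27 + 2*t/9 + 7*exp(-3*t)/27 - 13*t*exp(-3*t)/9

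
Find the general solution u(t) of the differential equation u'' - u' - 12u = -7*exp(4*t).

Characteristic equation r² - r - 12 = 0 factors as (r - 4)(r + 3) = 0, so r = 4, -3.
Hence u_h = C1*exp(4*t) + C2*exp(-3*t).
Since exp(4*t) solves the homogeneous equation (r = 4 is a root of multiplicity 1), multiply the trial by t. Try u_p = A*t*exp(4*t). Substituting into the equation and dividing by exp(4*t) gives A = -1, so u_p = -t*exp(4*t).

u = C1*exp(4*t) + C2*exp(-3*t) - t*exp(4*t)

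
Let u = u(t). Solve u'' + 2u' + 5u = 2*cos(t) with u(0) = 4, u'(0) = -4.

Characteristic equation r² + 2r + 5 = 0 has discriminant (2)² - 4·(5) = -16 < 0, so r = -1 ± 2i.
Hence u_h = C1*cos(2*t)*exp(-t) + C2*exp(-t)*sin(2*t).
Try u_p = A*cos(t) + B*sin(t). Substituting and equating the coefficients of cos(t) and sin(t) gives A = 2/5, B = 1/5, so u_p = sin(t)/5 + 2*cos(t)/5.
General solution: u = sin(t)/5 + 2*cos(t)/5 + C1*cos(2*t)*exp(-t) + C2*exp(-t)*sin(2*t).
Apply the initial conditions: u(0) = 2/5 + C1 = 4 and u'(0) = 1/5 - C1 + 2*C2 = -4. Solving gives C1 = 18/5, C2 = -3/10.

u = sin(t)/5 + 2*cos(t)/5 - 3*exp(-t)*sin(2*t)/10 + 18*cos(2*t)*exp(-t)/5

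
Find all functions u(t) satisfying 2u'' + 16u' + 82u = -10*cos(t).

u = -25*cos(t)/208 - 5*sin(t)/208 + C1*cos(5*t)*exp(-4*t) + C2*exp(-4*t)*sin(5*t)

Divide through by 2: u'' + 8u' + 41u = -5*cos(t).
Characteristic equation r² + 8r + 41 = 0 has discriminant (8)² - 4·(41) = -100 < 0, so r = -4 ± 5i.
Hence u_h = C1*cos(5*t)*exp(-4*t) + C2*exp(-4*t)*sin(5*t).
Try u_p = A*cos(t) + B*sin(t). Substituting and equating the coefficients of cos(t) and sin(t) gives A = -25/208, B = -5/208, so u_p = -25*cos(t)/208 - 5*sin(t)/208.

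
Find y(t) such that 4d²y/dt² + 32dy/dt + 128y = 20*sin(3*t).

Divide through by 4: y'' + 8y' + 32y = 5*sin(3*t).
Characteristic equation r² + 8r + 32 = 0 has discriminant (8)² - 4·(32) = -64 < 0, so r = -4 ± 4i.
Hence y_h = C1*cos(4*t)*exp(-4*t) + C2*exp(-4*t)*sin(4*t).
Try y_p = A*cos(3*t) + B*sin(3*t). Substituting and equating the coefficients of cos(3t) and sin(3t) gives A = -24/221, B = 23/221, so y_p = -24*cos(3*t)/221 + 23*sin(3*t)/221.

y = -24*cos(3*t)/221 + 23*sin(3*t)/221 + C1*cos(4*t)*exp(-4*t) + C2*exp(-4*t)*sin(4*t)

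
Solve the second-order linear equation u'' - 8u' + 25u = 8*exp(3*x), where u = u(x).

Characteristic equation r² - 8r + 25 = 0 has discriminant (-8)² - 4·(25) = -36 < 0, so r = 4 ± 3i.
Hence u_h = C1*cos(3*x)*exp(4*x) + C2*exp(4*x)*sin(3*x).
Try u_p = A*exp(3*x). Substituting into the equation and dividing by exp(3*x) gives A = 4/5, so u_p = 4*exp(3*x)/5.

u = 4*exp(3*x)/5 + C1*cos(3*x)*exp(4*x) + C2*exp(4*x)*sin(3*x)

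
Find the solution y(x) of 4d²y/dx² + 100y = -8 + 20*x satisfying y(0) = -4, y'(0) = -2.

Divide through by 4: y'' + 25y = -2 + 5*x.
Characteristic equation r² + 25 = 0 has discriminant (0)² - 4·(25) = -100 < 0, so r = ± 5i.
Hence y_h = C1*cos(5*x) + C2*sin(5*x).
For the particular solution try y_p = A0 + A1*x. Substituting and matching coefficients of each power of x gives A0 = -2/25, A1 = 1/5, so y_p = -2/25 + x/5.
General solution: y = -2/25 + x/5 + C1*cos(5*x) + C2*sin(5*x).
Apply the initial conditions: y(0) = -2/25 + C1 = -4 and y'(0) = 1/5 + 5*C2 = -2. Solving gives C1 = -98/25, C2 = -11/25.

y = -2/25 - 98*cos(5*x)/25 - 11*sin(5*x)/25 + x/5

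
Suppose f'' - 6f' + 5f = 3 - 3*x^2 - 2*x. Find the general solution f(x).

f = -171/125 - 46*x/25 - 3*x**2/5 + C1*exp(5*x) + C2*exp(x)

Characteristic equation r² - 6r + 5 = 0 factors as (r - 5)(r - 1) = 0, so r = 5, 1.
Hence f_h = C1*exp(5*x) + C2*exp(x).
For the particular solution try f_p = A0 + A1*x + A2*x^2. Substituting and matching coefficients of each power of x gives A0 = -171/125, A1 = -46/25, A2 = -3/5, so f_p = -171/125 - 46*x/25 - 3*x^2/5.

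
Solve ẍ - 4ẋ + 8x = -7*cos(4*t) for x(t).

x = 7*sin(4*t)/20 + 7*cos(4*t)/40 + C1*cos(2*t)*exp(2*t) + C2*exp(2*t)*sin(2*t)

Characteristic equation r² - 4r + 8 = 0 has discriminant (-4)² - 4·(8) = -16 < 0, so r = 2 ± 2i.
Hence x_h = C1*cos(2*t)*exp(2*t) + C2*exp(2*t)*sin(2*t).
Try x_p = A*cos(4*t) + B*sin(4*t). Substituting and equating the coefficients of cos(4t) and sin(4t) gives A = 7/40, B = 7/20, so x_p = 7*sin(4*t)/20 + 7*cos(4*t)/40.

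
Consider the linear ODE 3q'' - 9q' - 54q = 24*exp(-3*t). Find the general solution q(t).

q = C1*exp(6*t) + C2*exp(-3*t) - 8*t*exp(-3*t)/9

Divide through by 3: q'' - 3q' - 18q = 8*exp(-3*t).
Characteristic equation r² - 3r - 18 = 0 factors as (r - 6)(r + 3) = 0, so r = 6, -3.
Hence q_h = C1*exp(6*t) + C2*exp(-3*t).
Since exp(-3*t) solves the homogeneous equation (r = -3 is a root of multiplicity 1), multiply the trial by t. Try q_p = A*t*exp(-3*t). Substituting into the equation and dividing by exp(-3*t) gives A = -8/9, so q_p = -8*t*exp(-3*t)/9.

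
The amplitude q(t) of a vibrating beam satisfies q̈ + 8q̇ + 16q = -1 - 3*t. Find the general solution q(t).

Characteristic equation r² + 8r + 16 = 0 has discriminant (8)² - 4·(16) = 0, so r = -4 is a repeated root.
Hence q_h = (C1 + C2*t)*exp(-4*t).
For the particular solution try q_p = A0 + A1*t. Substituting and matching coefficients of each power of t gives A0 = 1/32, A1 = -3/16, so q_p = 1/32 - 3*t/16.

q = 1/32 - 3*t/16 + C1*exp(-4*t) + C2*t*exp(-4*t)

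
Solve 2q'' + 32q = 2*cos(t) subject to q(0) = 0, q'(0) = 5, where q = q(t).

q = -cos(4*t)/15 + cos(t)/15 + 5*sin(4*t)/4

Divide through by 2: q'' + 16q = cos(t).
Characteristic equation r² + 16 = 0 has discriminant (0)² - 4·(16) = -64 < 0, so r = ± 4i.
Hence q_h = C1*cos(4*t) + C2*sin(4*t).
Try q_p = A*cos(t) + B*sin(t). Substituting and equating the coefficients of cos(t) and sin(t) gives A = 1/15, B = 0, so q_p = cos(t)/15.
General solution: q = cos(t)/15 + C1*cos(4*t) + C2*sin(4*t).
Apply the initial conditions: q(0) = 1/15 + C1 = 0 and q'(0) = 4*C2 = 5. Solving gives C1 = -1/15, C2 = 5/4.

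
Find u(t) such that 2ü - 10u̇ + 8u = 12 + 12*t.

Divide through by 2: u'' - 5u' + 4u = 6 + 6*t.
Characteristic equation r² - 5r + 4 = 0 factors as (r - 4)(r - 1) = 0, so r = 4, 1.
Hence u_h = C1*exp(4*t) + C2*exp(t).
For the particular solution try u_p = A0 + A1*t. Substituting and matching coefficients of each power of t gives A0 = 27/8, A1 = 3/2, so u_p = 27/8 + 3*t/2.

u = 27/8 + 3*t/2 + C1*exp(4*t) + C2*exp(t)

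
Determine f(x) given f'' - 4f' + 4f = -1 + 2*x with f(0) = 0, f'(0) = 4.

f = 1/4 + x/2 - exp(2*x)/4 + 4*x*exp(2*x)

Characteristic equation r² - 4r + 4 = 0 has discriminant (-4)² - 4·(4) = 0, so r = 2 is a repeated root.
Hence f_h = (C1 + C2*x)*exp(2*x).
For the particular solution try f_p = A0 + A1*x. Substituting and matching coefficients of each power of x gives A0 = 1/4, A1 = 1/2, so f_p = 1/4 + x/2.
General solution: f = 1/4 + x/2 + C1*exp(2*x) + C2*x*exp(2*x).
Apply the initial conditions: f(0) = 1/4 + C1 = 0 and f'(0) = 1/2 + C2 + 2*C1 = 4. Solving gives C1 = -1/4, C2 = 4.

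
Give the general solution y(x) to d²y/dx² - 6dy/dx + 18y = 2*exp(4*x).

Characteristic equation r² - 6r + 18 = 0 has discriminant (-6)² - 4·(18) = -36 < 0, so r = 3 ± 3i.
Hence y_h = C1*cos(3*x)*exp(3*x) + C2*exp(3*x)*sin(3*x).
Try y_p = A*exp(4*x). Substituting into the equation and dividing by exp(4*x) gives A = 1/5, so y_p = exp(4*x)/5.

y = exp(4*x)/5 + C1*cos(3*x)*exp(3*x) + C2*exp(3*x)*sin(3*x)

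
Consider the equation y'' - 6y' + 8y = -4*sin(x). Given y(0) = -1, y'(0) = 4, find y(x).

y = -28*sin(x)/85 - 24*cos(x)/85 - 18*exp(2*x)/5 + 49*exp(4*x)/17

Characteristic equation r² - 6r + 8 = 0 factors as (r - 2)(r - 4) = 0, so r = 2, 4.
Hence y_h = C1*exp(2*x) + C2*exp(4*x).
Try y_p = A*cos(x) + B*sin(x). Substituting and equating the coefficients of cos(x) and sin(x) gives A = -24/85, B = -28/85, so y_p = -28*sin(x)/85 - 24*cos(x)/85.
General solution: y = -28*sin(x)/85 - 24*cos(x)/85 + C1*exp(2*x) + C2*exp(4*x).
Apply the initial conditions: y(0) = -24/85 + C1 + C2 = -1 and y'(0) = -28/85 + 2*C1 + 4*C2 = 4. Solving gives C1 = -18/5, C2 = 49/17.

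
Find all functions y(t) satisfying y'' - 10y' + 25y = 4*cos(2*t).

y = -80*sin(2*t)/841 + 84*cos(2*t)/841 + C1*exp(5*t) + C2*t*exp(5*t)

Characteristic equation r² - 10r + 25 = 0 has discriminant (-10)² - 4·(25) = 0, so r = 5 is a repeated root.
Hence y_h = (C1 + C2*t)*exp(5*t).
Try y_p = A*cos(2*t) + B*sin(2*t). Substituting and equating the coefficients of cos(2t) and sin(2t) gives A = 84/841, B = -80/841, so y_p = -80*sin(2*t)/841 + 84*cos(2*t)/841.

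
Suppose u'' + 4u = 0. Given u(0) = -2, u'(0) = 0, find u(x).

u = -2*cos(2*x)

Characteristic equation r² + 4 = 0 has discriminant (0)² - 4·(4) = -16 < 0, so r = ± 2i.
Hence u_h = C1*cos(2*x) + C2*sin(2*x).
Apply the initial conditions: u(0) = C1 = -2 and u'(0) = 2*C2 = 0. Solving gives C1 = -2, C2 = 0.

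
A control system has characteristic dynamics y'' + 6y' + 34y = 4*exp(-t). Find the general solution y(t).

y = 4*exp(-t)/29 + C1*cos(5*t)*exp(-3*t) + C2*exp(-3*t)*sin(5*t)

Characteristic equation r² + 6r + 34 = 0 has discriminant (6)² - 4·(34) = -100 < 0, so r = -3 ± 5i.
Hence y_h = C1*cos(5*t)*exp(-3*t) + C2*exp(-3*t)*sin(5*t).
Try y_p = A*exp(-t). Substituting into the equation and dividing by exp(-t) gives A = 4/29, so y_p = 4*exp(-t)/29.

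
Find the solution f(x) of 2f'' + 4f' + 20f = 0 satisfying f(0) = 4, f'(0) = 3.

Divide through by 2: f'' + 2f' + 10f = 0.
Characteristic equation r² + 2r + 10 = 0 has discriminant (2)² - 4·(10) = -36 < 0, so r = -1 ± 3i.
Hence f_h = C1*cos(3*x)*exp(-x) + C2*exp(-x)*sin(3*x).
Apply the initial conditions: f(0) = C1 = 4 and f'(0) = -C1 + 3*C2 = 3. Solving gives C1 = 4, C2 = 7/3.

f = 4*cos(3*x)*exp(-x) + 7*exp(-x)*sin(3*x)/3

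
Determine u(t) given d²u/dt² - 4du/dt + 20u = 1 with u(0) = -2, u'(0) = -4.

Characteristic equation r² - 4r + 20 = 0 has discriminant (-4)² - 4·(20) = -64 < 0, so r = 2 ± 4i.
Hence u_h = C1*cos(4*t)*exp(2*t) + C2*exp(2*t)*sin(4*t).
For the particular solution try u_p = A0. Substituting and matching coefficients of each power of t gives A0 = 1/20, so u_p = 1/20.
General solution: u = 1/20 + C1*cos(4*t)*exp(2*t) + C2*exp(2*t)*sin(4*t).
Apply the initial conditions: u(0) = 1/20 + C1 = -2 and u'(0) = 2*C1 + 4*C2 = -4. Solving gives C1 = -41/20, C2 = 1/40.

u = 1/20 - 41*cos(4*t)*exp(2*t)/20 + exp(2*t)*sin(4*t)/40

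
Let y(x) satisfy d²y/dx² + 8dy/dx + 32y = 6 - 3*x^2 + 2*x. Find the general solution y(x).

y = 85/512 - 3*x**2/32 + 7*x/64 + C1*cos(4*x)*exp(-4*x) + C2*exp(-4*x)*sin(4*x)

Characteristic equation r² + 8r + 32 = 0 has discriminant (8)² - 4·(32) = -64 < 0, so r = -4 ± 4i.
Hence y_h = C1*cos(4*x)*exp(-4*x) + C2*exp(-4*x)*sin(4*x).
For the particular solution try y_p = A0 + A1*x + A2*x^2. Substituting and matching coefficients of each power of x gives A0 = 85/512, A1 = 7/64, A2 = -3/32, so y_p = 85/512 - 3*x^2/32 + 7*x/64.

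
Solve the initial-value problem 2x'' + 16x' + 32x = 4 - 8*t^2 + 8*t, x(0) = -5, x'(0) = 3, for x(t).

Divide through by 2: x'' + 8x' + 16x = 2 - 4*t^2 + 4*t.
Characteristic equation r² + 8r + 16 = 0 has discriminant (8)² - 4·(16) = 0, so r = -4 is a repeated root.
Hence x_h = (C1 + C2*t)*exp(-4*t).
For the particular solution try x_p = A0 + A1*t + A2*t^2. Substituting and matching coefficients of each power of t gives A0 = -3/32, A1 = 1/2, A2 = -1/4, so x_p = -3/32 + t/2 - t^2/4.
General solution: x = -3/32 + t/2 - t^2/4 + C1*exp(-4*t) + C2*t*exp(-4*t).
Apply the initial conditions: x(0) = -3/32 + C1 = -5 and x'(0) = 1/2 + C2 - 4*C1 = 3. Solving gives C1 = -157/32, C2 = -137/8.

x = -3/32 + t/2 - 157*exp(-4*t)/32 - t**2/4 - 137*t*exp(-4*t)/8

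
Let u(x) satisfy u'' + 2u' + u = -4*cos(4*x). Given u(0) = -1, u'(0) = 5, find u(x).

u = -349*exp(-x)/289 - 32*sin(4*x)/289 + 60*cos(4*x)/289 + 72*x*exp(-x)/17

Characteristic equation r² + 2r + 1 = 0 has discriminant (2)² - 4·(1) = 0, so r = -1 is a repeated root.
Hence u_h = (C1 + C2*x)*exp(-x).
Try u_p = A*cos(4*x) + B*sin(4*x). Substituting and equating the coefficients of cos(4x) and sin(4x) gives A = 60/289, B = -32/289, so u_p = -32*sin(4*x)/289 + 60*cos(4*x)/289.
General solution: u = -32*sin(4*x)/289 + 60*cos(4*x)/289 + C1*exp(-x) + C2*x*exp(-x).
Apply the initial conditions: u(0) = 60/289 + C1 = -1 and u'(0) = -128/289 + C2 - C1 = 5. Solving gives C1 = -349/289, C2 = 72/17.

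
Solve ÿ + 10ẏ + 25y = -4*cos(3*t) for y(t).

y = -30*sin(3*t)/289 - 16*cos(3*t)/289 + C1*exp(-5*t) + C2*t*exp(-5*t)

Characteristic equation r² + 10r + 25 = 0 has discriminant (10)² - 4·(25) = 0, so r = -5 is a repeated root.
Hence y_h = (C1 + C2*t)*exp(-5*t).
Try y_p = A*cos(3*t) + B*sin(3*t). Substituting and equating the coefficients of cos(3t) and sin(3t) gives A = -16/289, B = -30/289, so y_p = -30*sin(3*t)/289 - 16*cos(3*t)/289.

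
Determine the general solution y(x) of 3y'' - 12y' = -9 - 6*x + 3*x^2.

y = C2 - x**3/12 + 3*x**2/16 + 27*x/32 + C1*exp(4*x)

Divide through by 3: y'' - 4y' = -3 + x^2 - 2*x.
Characteristic equation r² - 4r = 0 factors as (r - 4)r = 0, so r = 4, 0.
Hence y_h = C1*exp(4*x) + C2.
Since 0 is a characteristic root (multiplicity 1), multiply the polynomial trial by x: try y_p = x*(A0 + A1*x + A2*x^2). Substituting and matching coefficients of each power of x gives A0 = 27/32, A1 = 3/16, A2 = -1/12, so y_p = -x^3/12 + 3*x^2/16 + 27*x/32.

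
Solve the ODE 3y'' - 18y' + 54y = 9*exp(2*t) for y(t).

y = 3*exp(2*t)/10 + C1*cos(3*t)*exp(3*t) + C2*exp(3*t)*sin(3*t)

Divide through by 3: y'' - 6y' + 18y = 3*exp(2*t).
Characteristic equation r² - 6r + 18 = 0 has discriminant (-6)² - 4·(18) = -36 < 0, so r = 3 ± 3i.
Hence y_h = C1*cos(3*t)*exp(3*t) + C2*exp(3*t)*sin(3*t).
Try y_p = A*exp(2*t). Substituting into the equation and dividing by exp(2*t) gives A = 3/10, so y_p = 3*exp(2*t)/10.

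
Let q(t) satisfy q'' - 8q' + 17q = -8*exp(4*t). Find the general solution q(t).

Characteristic equation r² - 8r + 17 = 0 has discriminant (-8)² - 4·(17) = -4 < 0, so r = 4 ± i.
Hence q_h = C1*cos(t)*exp(4*t) + C2*exp(4*t)*sin(t).
Try q_p = A*exp(4*t). Substituting into the equation and dividing by exp(4*t) gives A = -8, so q_p = -8*exp(4*t).

q = -8*exp(4*t) + C1*cos(t)*exp(4*t) + C2*exp(4*t)*sin(t)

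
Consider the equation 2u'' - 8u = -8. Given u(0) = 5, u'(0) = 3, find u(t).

Divide through by 2: u'' - 4u = -4.
Characteristic equation r² - 4 = 0 factors as (r - 2)(r + 2) = 0, so r = 2, -2.
Hence u_h = C1*exp(2*t) + C2*exp(-2*t).
For the particular solution try u_p = A0. Substituting and matching coefficients of each power of t gives A0 = 1, so u_p = 1.
General solution: u = 1 + C1*exp(2*t) + C2*exp(-2*t).
Apply the initial conditions: u(0) = 1 + C1 + C2 = 5 and u'(0) = -2*C2 + 2*C1 = 3. Solving gives C1 = 11/4, C2 = 5/4.

u = 1 + 5*exp(-2*t)/4 + 11*exp(2*t)/4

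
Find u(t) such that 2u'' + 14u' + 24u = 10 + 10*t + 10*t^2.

u = 335/864 - 5*t/72 + 5*t**2/12 + C1*exp(-4*t) + C2*exp(-3*t)

Divide through by 2: u'' + 7u' + 12u = 5 + 5*t + 5*t^2.
Characteristic equation r² + 7r + 12 = 0 factors as (r + 4)(r + 3) = 0, so r = -4, -3.
Hence u_h = C1*exp(-4*t) + C2*exp(-3*t).
For the particular solution try u_p = A0 + A1*t + A2*t^2. Substituting and matching coefficients of each power of t gives A0 = 335/864, A1 = -5/72, A2 = 5/12, so u_p = 335/864 - 5*t/72 + 5*t^2/12.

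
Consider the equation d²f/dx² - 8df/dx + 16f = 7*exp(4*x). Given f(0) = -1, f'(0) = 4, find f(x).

Characteristic equation r² - 8r + 16 = 0 has discriminant (-8)² - 4·(16) = 0, so r = 4 is a repeated root.
Hence f_h = (C1 + C2*x)*exp(4*x).
Since exp(4*x) solves the homogeneous equation (r = 4 is a root of multiplicity 2), multiply the trial by x^2. Try f_p = A*x^2*exp(4*x). Substituting into the equation and dividing by exp(4*x) gives A = 7/2, so f_p = 7*x^2*exp(4*x)/2.
General solution: f = C1*exp(4*x) + 7*x^2*exp(4*x)/2 + C2*x*exp(4*x).
Apply the initial conditions: f(0) = C1 = -1 and f'(0) = C2 + 4*C1 = 4. Solving gives C1 = -1, C2 = 8.

f = -exp(4*x) + 8*x*exp(4*x) + 7*x**2*exp(4*x)/2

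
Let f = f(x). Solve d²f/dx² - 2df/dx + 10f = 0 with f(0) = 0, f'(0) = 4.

f = 4*exp(x)*sin(3*x)/3

Characteristic equation r² - 2r + 10 = 0 has discriminant (-2)² - 4·(10) = -36 < 0, so r = 1 ± 3i.
Hence f_h = C1*cos(3*x)*exp(x) + C2*exp(x)*sin(3*x).
Apply the initial conditions: f(0) = C1 = 0 and f'(0) = C1 + 3*C2 = 4. Solving gives C1 = 0, C2 = 4/3.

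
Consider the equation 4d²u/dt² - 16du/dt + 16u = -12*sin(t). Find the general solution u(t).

u = -12*cos(t)/25 - 9*sin(t)/25 + C1*exp(2*t) + C2*t*exp(2*t)

Divide through by 4: u'' - 4u' + 4u = -3*sin(t).
Characteristic equation r² - 4r + 4 = 0 has discriminant (-4)² - 4·(4) = 0, so r = 2 is a repeated root.
Hence u_h = (C1 + C2*t)*exp(2*t).
Try u_p = A*cos(t) + B*sin(t). Substituting and equating the coefficients of cos(t) and sin(t) gives A = -12/25, B = -9/25, so u_p = -12*cos(t)/25 - 9*sin(t)/25.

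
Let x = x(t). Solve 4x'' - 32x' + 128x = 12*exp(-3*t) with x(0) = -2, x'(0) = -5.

x = 3*exp(-3*t)/65 - 133*cos(4*t)*exp(4*t)/65 + 54*exp(4*t)*sin(4*t)/65

Divide through by 4: x'' - 8x' + 32x = 3*exp(-3*t).
Characteristic equation r² - 8r + 32 = 0 has discriminant (-8)² - 4·(32) = -64 < 0, so r = 4 ± 4i.
Hence x_h = C1*cos(4*t)*exp(4*t) + C2*exp(4*t)*sin(4*t).
Try x_p = A*exp(-3*t). Substituting into the equation and dividing by exp(-3*t) gives A = 3/65, so x_p = 3*exp(-3*t)/65.
General solution: x = 3*exp(-3*t)/65 + C1*cos(4*t)*exp(4*t) + C2*exp(4*t)*sin(4*t).
Apply the initial conditions: x(0) = 3/65 + C1 = -2 and x'(0) = -9/65 + 4*C1 + 4*C2 = -5. Solving gives C1 = -133/65, C2 = 54/65.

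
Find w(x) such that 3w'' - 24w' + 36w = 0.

Divide through by 3: w'' - 8w' + 12w = 0.
Characteristic equation r² - 8r + 12 = 0 factors as (r - 6)(r - 2) = 0, so r = 6, 2.
Hence w_h = C1*exp(6*x) + C2*exp(2*x).

w = C1*exp(6*x) + C2*exp(2*x)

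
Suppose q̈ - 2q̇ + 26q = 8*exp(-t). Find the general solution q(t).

q = 8*exp(-t)/29 + C1*cos(5*t)*exp(t) + C2*exp(t)*sin(5*t)

Characteristic equation r² - 2r + 26 = 0 has discriminant (-2)² - 4·(26) = -100 < 0, so r = 1 ± 5i.
Hence q_h = C1*cos(5*t)*exp(t) + C2*exp(t)*sin(5*t).
Try q_p = A*exp(-t). Substituting into the equation and dividing by exp(-t) gives A = 8/29, so q_p = 8*exp(-t)/29.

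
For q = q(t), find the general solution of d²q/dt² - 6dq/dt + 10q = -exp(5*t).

q = -exp(5*t)/5 + C1*cos(t)*exp(3*t) + C2*exp(3*t)*sin(t)

Characteristic equation r² - 6r + 10 = 0 has discriminant (-6)² - 4·(10) = -4 < 0, so r = 3 ± i.
Hence q_h = C1*cos(t)*exp(3*t) + C2*exp(3*t)*sin(t).
Try q_p = A*exp(5*t). Substituting into the equation and dividing by exp(5*t) gives A = -1/5, so q_p = -exp(5*t)/5.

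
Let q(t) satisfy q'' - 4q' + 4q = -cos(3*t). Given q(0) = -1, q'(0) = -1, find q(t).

q = -174*exp(2*t)/169 + 5*cos(3*t)/169 + 12*sin(3*t)/169 + 11*t*exp(2*t)/13

Characteristic equation r² - 4r + 4 = 0 has discriminant (-4)² - 4·(4) = 0, so r = 2 is a repeated root.
Hence q_h = (C1 + C2*t)*exp(2*t).
Try q_p = A*cos(3*t) + B*sin(3*t). Substituting and equating the coefficients of cos(3t) and sin(3t) gives A = 5/169, B = 12/169, so q_p = 5*cos(3*t)/169 + 12*sin(3*t)/169.
General solution: q = 5*cos(3*t)/169 + 12*sin(3*t)/169 + C1*exp(2*t) + C2*t*exp(2*t).
Apply the initial conditions: q(0) = 5/169 + C1 = -1 and q'(0) = 36/169 + C2 + 2*C1 = -1. Solving gives C1 = -174/169, C2 = 11/13.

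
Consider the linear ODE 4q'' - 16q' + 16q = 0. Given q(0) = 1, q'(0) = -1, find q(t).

Divide through by 4: q'' - 4q' + 4q = 0.
Characteristic equation r² - 4r + 4 = 0 has discriminant (-4)² - 4·(4) = 0, so r = 2 is a repeated root.
Hence q_h = (C1 + C2*t)*exp(2*t).
Apply the initial conditions: q(0) = C1 = 1 and q'(0) = C2 + 2*C1 = -1. Solving gives C1 = 1, C2 = -3.

q = -3*t*exp(2*t) + exp(2*t)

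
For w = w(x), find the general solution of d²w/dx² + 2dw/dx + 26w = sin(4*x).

Characteristic equation r² + 2r + 26 = 0 has discriminant (2)² - 4·(26) = -100 < 0, so r = -1 ± 5i.
Hence w_h = C1*cos(5*x)*exp(-x) + C2*exp(-x)*sin(5*x).
Try w_p = A*cos(4*x) + B*sin(4*x). Substituting and equating the coefficients of cos(4x) and sin(4x) gives A = -2/41, B = 5/82, so w_p = -2*cos(4*x)/41 + 5*sin(4*x)/82.

w = -2*cos(4*x)/41 + 5*sin(4*x)/82 + C1*cos(5*x)*exp(-x) + C2*exp(-x)*sin(5*x)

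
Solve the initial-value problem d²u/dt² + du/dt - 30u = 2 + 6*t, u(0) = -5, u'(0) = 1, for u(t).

Characteristic equation r² + r - 30 = 0 factors as (r - 5)(r + 6) = 0, so r = 5, -6.
Hence u_h = C1*exp(5*t) + C2*exp(-6*t).
For the particular solution try u_p = A0 + A1*t. Substituting and matching coefficients of each power of t gives A0 = -11/150, A1 = -1/5, so u_p = -11/150 - t/5.
General solution: u = -11/150 - t/5 + C1*exp(5*t) + C2*exp(-6*t).
Apply the initial conditions: u(0) = -11/150 + C1 + C2 = -5 and u'(0) = -1/5 - 6*C2 + 5*C1 = 1. Solving gives C1 = -709/275, C2 = -155/66.

u = -11/150 - 709*exp(5*t)/275 - 155*exp(-6*t)/66 - t/5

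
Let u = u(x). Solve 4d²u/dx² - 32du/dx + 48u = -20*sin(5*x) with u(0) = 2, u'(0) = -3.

Divide through by 4: u'' - 8u' + 12u = -5*sin(5*x).
Characteristic equation r² - 8r + 12 = 0 factors as (r - 6)(r - 2) = 0, so r = 6, 2.
Hence u_h = C1*exp(6*x) + C2*exp(2*x).
Try u_p = A*cos(5*x) + B*sin(5*x). Substituting and equating the coefficients of cos(5x) and sin(5x) gives A = -200/1769, B = 65/1769, so u_p = -200*cos(5*x)/1769 + 65*sin(5*x)/1769.
General solution: u = -200*cos(5*x)/1769 + 65*sin(5*x)/1769 + C1*exp(6*x) + C2*exp(2*x).
Apply the initial conditions: u(0) = -200/1769 + C1 + C2 = 2 and u'(0) = 325/1769 + 2*C2 + 6*C1 = -3. Solving gives C1 = -113/61, C2 = 115/29.

u = -200*cos(5*x)/1769 - 113*exp(6*x)/61 + 65*sin(5*x)/1769 + 115*exp(2*x)/29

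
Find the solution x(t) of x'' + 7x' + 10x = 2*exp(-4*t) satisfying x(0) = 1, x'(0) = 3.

Characteristic equation r² + 7r + 10 = 0 factors as (r + 5)(r + 2) = 0, so r = -5, -2.
Hence x_h = C1*exp(-5*t) + C2*exp(-2*t).
Try x_p = A*exp(-4*t). Substituting into the equation and dividing by exp(-4*t) gives A = -1, so x_p = -exp(-4*t).
General solution: x = -exp(-4*t) + C1*exp(-5*t) + C2*exp(-2*t).
Apply the initial conditions: x(0) = -1 + C1 + C2 = 1 and x'(0) = 4 - 5*C1 - 2*C2 = 3. Solving gives C1 = -1, C2 = 3.

x = -exp(-5*t) - exp(-4*t) + 3*exp(-2*t)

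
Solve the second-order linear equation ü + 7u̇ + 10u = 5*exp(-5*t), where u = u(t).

u = C1*exp(-2*t) + C2*exp(-5*t) - 5*t*exp(-5*t)/3

Characteristic equation r² + 7r + 10 = 0 factors as (r + 2)(r + 5) = 0, so r = -2, -5.
Hence u_h = C1*exp(-2*t) + C2*exp(-5*t).
Since exp(-5*t) solves the homogeneous equation (r = -5 is a root of multiplicity 1), multiply the trial by t. Try u_p = A*t*exp(-5*t). Substituting into the equation and dividing by exp(-5*t) gives A = -5/3, so u_p = -5*t*exp(-5*t)/3.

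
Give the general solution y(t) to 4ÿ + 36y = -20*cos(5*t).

y = 5*cos(5*t)/16 + C1*cos(3*t) + C2*sin(3*t)

Divide through by 4: y'' + 9y = -5*cos(5*t).
Characteristic equation r² + 9 = 0 has discriminant (0)² - 4·(9) = -36 < 0, so r = ± 3i.
Hence y_h = C1*cos(3*t) + C2*sin(3*t).
Try y_p = A*cos(5*t) + B*sin(5*t). Substituting and equating the coefficients of cos(5t) and sin(5t) gives A = 5/16, B = 0, so y_p = 5*cos(5*t)/16.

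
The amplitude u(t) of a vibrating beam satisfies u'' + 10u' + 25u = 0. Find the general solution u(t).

Characteristic equation r² + 10r + 25 = 0 has discriminant (10)² - 4·(25) = 0, so r = -5 is a repeated root.
Hence u_h = (C1 + C2*t)*exp(-5*t).

u = C1*exp(-5*t) + C2*t*exp(-5*t)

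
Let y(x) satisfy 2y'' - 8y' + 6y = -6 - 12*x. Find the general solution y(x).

y = -11/3 - 2*x + C1*exp(3*x) + C2*exp(x)

Divide through by 2: y'' - 4y' + 3y = -3 - 6*x.
Characteristic equation r² - 4r + 3 = 0 factors as (r - 3)(r - 1) = 0, so r = 3, 1.
Hence y_h = C1*exp(3*x) + C2*exp(x).
For the particular solution try y_p = A0 + A1*x. Substituting and matching coefficients of each power of x gives A0 = -11/3, A1 = -2, so y_p = -11/3 - 2*x.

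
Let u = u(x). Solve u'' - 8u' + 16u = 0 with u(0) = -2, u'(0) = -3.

u = -2*exp(4*x) + 5*x*exp(4*x)

Characteristic equation r² - 8r + 16 = 0 has discriminant (-8)² - 4·(16) = 0, so r = 4 is a repeated root.
Hence u_h = (C1 + C2*x)*exp(4*x).
Apply the initial conditions: u(0) = C1 = -2 and u'(0) = C2 + 4*C1 = -3. Solving gives C1 = -2, C2 = 5.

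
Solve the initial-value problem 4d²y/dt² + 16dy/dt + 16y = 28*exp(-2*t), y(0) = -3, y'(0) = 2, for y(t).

Divide through by 4: y'' + 4y' + 4y = 7*exp(-2*t).
Characteristic equation r² + 4r + 4 = 0 has discriminant (4)² - 4·(4) = 0, so r = -2 is a repeated root.
Hence y_h = (C1 + C2*t)*exp(-2*t).
Since exp(-2*t) solves the homogeneous equation (r = -2 is a root of multiplicity 2), multiply the trial by t^2. Try y_p = A*t^2*exp(-2*t). Substituting into the equation and dividing by exp(-2*t) gives A = 7/2, so y_p = 7*t^2*exp(-2*t)/2.
General solution: y = C1*exp(-2*t) + 7*t^2*exp(-2*t)/2 + C2*t*exp(-2*t).
Apply the initial conditions: y(0) = C1 = -3 and y'(0) = C2 - 2*C1 = 2. Solving gives C1 = -3, C2 = -4.

y = -3*exp(-2*t) - 4*t*exp(-2*t) + 7*t**2*exp(-2*t)/2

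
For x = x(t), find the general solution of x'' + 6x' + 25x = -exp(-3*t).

x = -exp(-3*t)/16 + C1*cos(4*t)*exp(-3*t) + C2*exp(-3*t)*sin(4*t)

Characteristic equation r² + 6r + 25 = 0 has discriminant (6)² - 4·(25) = -64 < 0, so r = -3 ± 4i.
Hence x_h = C1*cos(4*t)*exp(-3*t) + C2*exp(-3*t)*sin(4*t).
Try x_p = A*exp(-3*t). Substituting into the equation and dividing by exp(-3*t) gives A = -1/16, so x_p = -exp(-3*t)/16.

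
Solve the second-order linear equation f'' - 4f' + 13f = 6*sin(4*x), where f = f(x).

Characteristic equation r² - 4r + 13 = 0 has discriminant (-4)² - 4·(13) = -36 < 0, so r = 2 ± 3i.
Hence f_h = C1*cos(3*x)*exp(2*x) + C2*exp(2*x)*sin(3*x).
Try f_p = A*cos(4*x) + B*sin(4*x). Substituting and equating the coefficients of cos(4x) and sin(4x) gives A = 96/265, B = -18/265, so f_p = -18*sin(4*x)/265 + 96*cos(4*x)/265.

f = -18*sin(4*x)/265 + 96*cos(4*x)/265 + C1*cos(3*x)*exp(2*x) + C2*exp(2*x)*sin(3*x)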